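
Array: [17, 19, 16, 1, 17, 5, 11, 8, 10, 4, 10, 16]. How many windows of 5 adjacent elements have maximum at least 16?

(17, 19, 16, 1, 17) → max 19  ≥ 16 ✓
(19, 16, 1, 17, 5) → max 19  ≥ 16 ✓
(16, 1, 17, 5, 11) → max 17  ≥ 16 ✓
(1, 17, 5, 11, 8) → max 17  ≥ 16 ✓
(17, 5, 11, 8, 10) → max 17  ≥ 16 ✓
(5, 11, 8, 10, 4) → max 11
(11, 8, 10, 4, 10) → max 11
(8, 10, 4, 10, 16) → max 16  ≥ 16 ✓
6 windows satisfy the condition.

6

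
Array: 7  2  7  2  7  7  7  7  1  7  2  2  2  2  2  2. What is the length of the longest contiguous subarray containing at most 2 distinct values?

8

Extend right; when distinct count exceeds 2, shrink from the left:
add 7: window [7] (1 distinct), len 1
add 2: window [7, 2] (2 distinct), len 2
add 7: window [7, 2, 7] (2 distinct), len 3
add 2: window [7, 2, 7, 2] (2 distinct), len 4
add 7: window [7, 2, 7, 2, 7] (2 distinct), len 5
add 7: window [7, 2, 7, 2, 7, 7] (2 distinct), len 6
add 7: window [7, 2, 7, 2, 7, 7, 7] (2 distinct), len 7
add 7: window [7, 2, 7, 2, 7, 7, 7, 7] (2 distinct), len 8
add 1: window [7, 7, 7, 7, 1] (2 distinct), len 5
add 7: window [7, 7, 7, 7, 1, 7] (2 distinct), len 6
add 2: window [7, 2] (2 distinct), len 2
add 2: window [7, 2, 2] (2 distinct), len 3
add 2: window [7, 2, 2, 2] (2 distinct), len 4
add 2: window [7, 2, 2, 2, 2] (2 distinct), len 5
add 2: window [7, 2, 2, 2, 2, 2] (2 distinct), len 6
add 2: window [7, 2, 2, 2, 2, 2, 2] (2 distinct), len 7
Longest length with ≤2 distinct: 8.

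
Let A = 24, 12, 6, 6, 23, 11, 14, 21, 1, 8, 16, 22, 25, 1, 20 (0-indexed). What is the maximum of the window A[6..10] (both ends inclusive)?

Elements at indices 6..10: 14, 21, 1, 8, 16
max(14, 21, 1, 8, 16) = 21

21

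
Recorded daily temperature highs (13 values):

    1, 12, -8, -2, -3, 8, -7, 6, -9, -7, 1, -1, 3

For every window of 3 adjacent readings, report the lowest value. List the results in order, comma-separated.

-8, -8, -8, -3, -7, -7, -9, -9, -9, -7, -1

(1, 12, -8) → min -8
(12, -8, -2) → min -8
(-8, -2, -3) → min -8
(-2, -3, 8) → min -3
(-3, 8, -7) → min -7
(8, -7, 6) → min -7
(-7, 6, -9) → min -9
(6, -9, -7) → min -9
(-9, -7, 1) → min -9
(-7, 1, -1) → min -7
(1, -1, 3) → min -1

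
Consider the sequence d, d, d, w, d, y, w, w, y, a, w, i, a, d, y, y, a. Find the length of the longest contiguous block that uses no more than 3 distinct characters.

9

Extend right; when distinct count exceeds 3, shrink from the left:
add d: window [d] (1 distinct), len 1
add d: window [d, d] (1 distinct), len 2
add d: window [d, d, d] (1 distinct), len 3
add w: window [d, d, d, w] (2 distinct), len 4
add d: window [d, d, d, w, d] (2 distinct), len 5
add y: window [d, d, d, w, d, y] (3 distinct), len 6
add w: window [d, d, d, w, d, y, w] (3 distinct), len 7
add w: window [d, d, d, w, d, y, w, w] (3 distinct), len 8
add y: window [d, d, d, w, d, y, w, w, y] (3 distinct), len 9
add a: window [y, w, w, y, a] (3 distinct), len 5
add w: window [y, w, w, y, a, w] (3 distinct), len 6
add i: window [a, w, i] (3 distinct), len 3
add a: window [a, w, i, a] (3 distinct), len 4
add d: window [i, a, d] (3 distinct), len 3
add y: window [a, d, y] (3 distinct), len 3
add y: window [a, d, y, y] (3 distinct), len 4
add a: window [a, d, y, y, a] (3 distinct), len 5
Longest length with ≤3 distinct: 9.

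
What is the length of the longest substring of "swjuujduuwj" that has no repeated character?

add s: [s] len 1
add w: [s, w] len 2
add j: [s, w, j] len 3
add u: [s, w, j, u] len 4
add u (repeat u, move left end past it): [u] len 1
add j: [u, j] len 2
add d: [u, j, d] len 3
add u (repeat u, move left end past it): [j, d, u] len 3
add u (repeat u, move left end past it): [u] len 1
add w: [u, w] len 2
add j: [u, w, j] len 3
Longest all-distinct length: 4.

4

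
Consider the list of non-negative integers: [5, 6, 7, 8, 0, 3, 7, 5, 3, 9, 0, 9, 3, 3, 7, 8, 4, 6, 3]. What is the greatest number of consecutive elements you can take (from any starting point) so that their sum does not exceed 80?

16

Extend to the right; shrink from the left whenever the sum exceeds 80:
add 5: [5] sum 5, len 1
add 6: [5, 6] sum 11, len 2
add 7: [5, 6, 7] sum 18, len 3
add 8: [5, 6, 7, 8] sum 26, len 4
add 0: [5, 6, 7, 8, 0] sum 26, len 5
add 3: [5, 6, 7, 8, 0, 3] sum 29, len 6
add 7: [5, 6, 7, 8, 0, 3, 7] sum 36, len 7
add 5: [5, 6, 7, 8, 0, 3, 7, 5] sum 41, len 8
add 3: [5, 6, 7, 8, 0, 3, 7, 5, 3] sum 44, len 9
add 9: [5, 6, 7, 8, 0, 3, 7, 5, 3, 9] sum 53, len 10
add 0: [5, 6, 7, 8, 0, 3, 7, 5, 3, 9, 0] sum 53, len 11
add 9: [5, 6, 7, 8, 0, 3, 7, 5, 3, 9, 0, 9] sum 62, len 12
add 3: [5, 6, 7, 8, 0, 3, 7, 5, 3, 9, 0, 9, 3] sum 65, len 13
add 3: [5, 6, 7, 8, 0, 3, 7, 5, 3, 9, 0, 9, 3, 3] sum 68, len 14
add 7: [5, 6, 7, 8, 0, 3, 7, 5, 3, 9, 0, 9, 3, 3, 7] sum 75, len 15
add 8: [6, 7, 8, 0, 3, 7, 5, 3, 9, 0, 9, 3, 3, 7, 8] sum 78, len 15
add 4: [7, 8, 0, 3, 7, 5, 3, 9, 0, 9, 3, 3, 7, 8, 4] sum 76, len 15
add 6: [8, 0, 3, 7, 5, 3, 9, 0, 9, 3, 3, 7, 8, 4, 6] sum 75, len 15
add 3: [8, 0, 3, 7, 5, 3, 9, 0, 9, 3, 3, 7, 8, 4, 6, 3] sum 78, len 16
Longest length seen: 16.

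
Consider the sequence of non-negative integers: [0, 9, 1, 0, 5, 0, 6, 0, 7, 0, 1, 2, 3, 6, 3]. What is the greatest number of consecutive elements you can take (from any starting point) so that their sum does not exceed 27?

11

[0] sum 0 len 1
[0, 9] sum 9 len 2
[0, 9, 1] sum 10 len 3
[0, 9, 1, 0] sum 10 len 4
[0, 9, 1, 0, 5] sum 15 len 5
[0, 9, 1, 0, 5, 0] sum 15 len 6
[0, 9, 1, 0, 5, 0, 6] sum 21 len 7
[0, 9, 1, 0, 5, 0, 6, 0] sum 21 len 8
[1, 0, 5, 0, 6, 0, 7] sum 19 len 7
[1, 0, 5, 0, 6, 0, 7, 0] sum 19 len 8
[1, 0, 5, 0, 6, 0, 7, 0, 1] sum 20 len 9
[1, 0, 5, 0, 6, 0, 7, 0, 1, 2] sum 22 len 10
[1, 0, 5, 0, 6, 0, 7, 0, 1, 2, 3] sum 25 len 11
[0, 6, 0, 7, 0, 1, 2, 3, 6] sum 25 len 9
[0, 7, 0, 1, 2, 3, 6, 3] sum 22 len 8
Longest length seen: 11.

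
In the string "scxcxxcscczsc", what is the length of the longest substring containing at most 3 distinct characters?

[s] 1 distinct, len 1
[s, c] 2 distinct, len 2
[s, c, x] 3 distinct, len 3
[s, c, x, c] 3 distinct, len 4
[s, c, x, c, x] 3 distinct, len 5
[s, c, x, c, x, x] 3 distinct, len 6
[s, c, x, c, x, x, c] 3 distinct, len 7
[s, c, x, c, x, x, c, s] 3 distinct, len 8
[s, c, x, c, x, x, c, s, c] 3 distinct, len 9
[s, c, x, c, x, x, c, s, c, c] 3 distinct, len 10
[c, s, c, c, z] 3 distinct, len 5
[c, s, c, c, z, s] 3 distinct, len 6
[c, s, c, c, z, s, c] 3 distinct, len 7
Longest length with ≤3 distinct: 10.

10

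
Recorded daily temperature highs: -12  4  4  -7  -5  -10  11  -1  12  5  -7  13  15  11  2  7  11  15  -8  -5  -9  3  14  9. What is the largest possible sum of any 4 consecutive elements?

41

[-12, 4, 4, -7] → sum -11
[4, 4, -7, -5] → sum -4
[4, -7, -5, -10] → sum -18
[-7, -5, -10, 11] → sum -11
[-5, -10, 11, -1] → sum -5
[-10, 11, -1, 12] → sum 12
[11, -1, 12, 5] → sum 27
[-1, 12, 5, -7] → sum 9
[12, 5, -7, 13] → sum 23
[5, -7, 13, 15] → sum 26
[-7, 13, 15, 11] → sum 32
[13, 15, 11, 2] → sum 41
[15, 11, 2, 7] → sum 35
[11, 2, 7, 11] → sum 31
[2, 7, 11, 15] → sum 35
[7, 11, 15, -8] → sum 25
[11, 15, -8, -5] → sum 13
[15, -8, -5, -9] → sum -7
[-8, -5, -9, 3] → sum -19
[-5, -9, 3, 14] → sum 3
[-9, 3, 14, 9] → sum 17
Largest of these is 41.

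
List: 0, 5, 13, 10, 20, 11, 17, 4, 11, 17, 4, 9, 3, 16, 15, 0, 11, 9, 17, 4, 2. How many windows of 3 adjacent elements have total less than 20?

2

[0, 5, 13] → sum 18  < 20 ✓
[5, 13, 10] → sum 28
[13, 10, 20] → sum 43
[10, 20, 11] → sum 41
[20, 11, 17] → sum 48
[11, 17, 4] → sum 32
[17, 4, 11] → sum 32
[4, 11, 17] → sum 32
[11, 17, 4] → sum 32
[17, 4, 9] → sum 30
[4, 9, 3] → sum 16  < 20 ✓
[9, 3, 16] → sum 28
[3, 16, 15] → sum 34
[16, 15, 0] → sum 31
[15, 0, 11] → sum 26
[0, 11, 9] → sum 20
[11, 9, 17] → sum 37
[9, 17, 4] → sum 30
[17, 4, 2] → sum 23
2 windows satisfy the condition.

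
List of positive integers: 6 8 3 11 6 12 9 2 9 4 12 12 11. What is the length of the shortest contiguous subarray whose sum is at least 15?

2

add 6: running sum 6 < 15
add 8: running sum 14 < 15
add 3: shortest ending here [6, 8, 3] sum 17, len 3
add 11: shortest ending here [8, 3, 11] sum 22, len 3
add 6: shortest ending here [11, 6] sum 17, len 2
add 12: shortest ending here [6, 12] sum 18, len 2
add 9: shortest ending here [12, 9] sum 21, len 2
add 2: shortest ending here [12, 9, 2] sum 23, len 3
add 9: shortest ending here [9, 2, 9] sum 20, len 3
add 4: shortest ending here [2, 9, 4] sum 15, len 3
add 12: shortest ending here [4, 12] sum 16, len 2
add 12: shortest ending here [12, 12] sum 24, len 2
add 11: shortest ending here [12, 11] sum 23, len 2
Shortest qualifying length: 2.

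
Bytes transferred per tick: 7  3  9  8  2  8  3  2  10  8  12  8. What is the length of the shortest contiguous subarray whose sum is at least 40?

5

add 7: running sum 7 < 40
add 3: running sum 10 < 40
add 9: running sum 19 < 40
add 8: running sum 27 < 40
add 2: running sum 29 < 40
add 8: running sum 37 < 40
end 6: [7, 3, 9, 8, 2, 8, 3] sum 40, len 7
end 7: [7, 3, 9, 8, 2, 8, 3, 2] sum 42, len 8
end 8: [9, 8, 2, 8, 3, 2, 10] sum 42, len 7
end 9: [8, 2, 8, 3, 2, 10, 8] sum 41, len 7
end 10: [8, 3, 2, 10, 8, 12] sum 43, len 6
end 11: [2, 10, 8, 12, 8] sum 40, len 5
Shortest qualifying length: 5.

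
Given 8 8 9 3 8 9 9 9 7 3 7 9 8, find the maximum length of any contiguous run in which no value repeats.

[8] len 1
[8] len 1
[8, 9] len 2
[8, 9, 3] len 3
[9, 3, 8] len 3
[3, 8, 9] len 3
[9] len 1
[9] len 1
[9, 7] len 2
[9, 7, 3] len 3
[3, 7] len 2
[3, 7, 9] len 3
[3, 7, 9, 8] len 4
Longest all-distinct length: 4.

4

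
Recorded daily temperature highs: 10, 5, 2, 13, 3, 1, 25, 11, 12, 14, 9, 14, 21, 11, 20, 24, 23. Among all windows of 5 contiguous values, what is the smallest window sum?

Window sums for each of the 13 positions:
[10, 5, 2, 13, 3] → sum 33
[5, 2, 13, 3, 1] → sum 24
[2, 13, 3, 1, 25] → sum 44
[13, 3, 1, 25, 11] → sum 53
[3, 1, 25, 11, 12] → sum 52
[1, 25, 11, 12, 14] → sum 63
[25, 11, 12, 14, 9] → sum 71
[11, 12, 14, 9, 14] → sum 60
[12, 14, 9, 14, 21] → sum 70
[14, 9, 14, 21, 11] → sum 69
[9, 14, 21, 11, 20] → sum 75
[14, 21, 11, 20, 24] → sum 90
[21, 11, 20, 24, 23] → sum 99
Smallest of these is 24.

24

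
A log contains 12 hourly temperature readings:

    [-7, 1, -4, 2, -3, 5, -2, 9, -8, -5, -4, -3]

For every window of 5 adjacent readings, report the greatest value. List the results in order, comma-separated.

[-7, 1, -4, 2, -3] → max 2
[1, -4, 2, -3, 5] → max 5
[-4, 2, -3, 5, -2] → max 5
[2, -3, 5, -2, 9] → max 9
[-3, 5, -2, 9, -8] → max 9
[5, -2, 9, -8, -5] → max 9
[-2, 9, -8, -5, -4] → max 9
[9, -8, -5, -4, -3] → max 9

2, 5, 5, 9, 9, 9, 9, 9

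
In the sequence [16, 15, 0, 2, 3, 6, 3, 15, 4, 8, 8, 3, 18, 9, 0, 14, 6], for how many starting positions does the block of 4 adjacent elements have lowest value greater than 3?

(16, 15, 0, 2) → min 0
(15, 0, 2, 3) → min 0
(0, 2, 3, 6) → min 0
(2, 3, 6, 3) → min 2
(3, 6, 3, 15) → min 3
(6, 3, 15, 4) → min 3
(3, 15, 4, 8) → min 3
(15, 4, 8, 8) → min 4  > 3 ✓
(4, 8, 8, 3) → min 3
(8, 8, 3, 18) → min 3
(8, 3, 18, 9) → min 3
(3, 18, 9, 0) → min 0
(18, 9, 0, 14) → min 0
(9, 0, 14, 6) → min 0
1 window satisfy the condition.

1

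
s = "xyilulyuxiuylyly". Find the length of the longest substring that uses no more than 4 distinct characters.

7

[x] 1 distinct, len 1
[x, y] 2 distinct, len 2
[x, y, i] 3 distinct, len 3
[x, y, i, l] 4 distinct, len 4
[y, i, l, u] 4 distinct, len 4
[y, i, l, u, l] 4 distinct, len 5
[y, i, l, u, l, y] 4 distinct, len 6
[y, i, l, u, l, y, u] 4 distinct, len 7
[l, u, l, y, u, x] 4 distinct, len 6
[y, u, x, i] 4 distinct, len 4
[y, u, x, i, u] 4 distinct, len 5
[y, u, x, i, u, y] 4 distinct, len 6
[i, u, y, l] 4 distinct, len 4
[i, u, y, l, y] 4 distinct, len 5
[i, u, y, l, y, l] 4 distinct, len 6
[i, u, y, l, y, l, y] 4 distinct, len 7
Longest length with ≤4 distinct: 7.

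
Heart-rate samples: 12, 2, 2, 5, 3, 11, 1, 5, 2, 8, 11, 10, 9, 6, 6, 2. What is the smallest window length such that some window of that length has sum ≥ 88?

15

add 12: running sum 12 < 88
add 2: running sum 14 < 88
add 2: running sum 16 < 88
add 5: running sum 21 < 88
add 3: running sum 24 < 88
add 11: running sum 35 < 88
add 1: running sum 36 < 88
add 5: running sum 41 < 88
add 2: running sum 43 < 88
add 8: running sum 51 < 88
add 11: running sum 62 < 88
add 10: running sum 72 < 88
add 9: running sum 81 < 88
add 6: running sum 87 < 88
end 14: [12, 2, 2, 5, 3, 11, 1, 5, 2, 8, 11, 10, 9, 6, 6] sum 93, len 15
end 15: [12, 2, 2, 5, 3, 11, 1, 5, 2, 8, 11, 10, 9, 6, 6, 2] sum 95, len 16
Shortest qualifying length: 15.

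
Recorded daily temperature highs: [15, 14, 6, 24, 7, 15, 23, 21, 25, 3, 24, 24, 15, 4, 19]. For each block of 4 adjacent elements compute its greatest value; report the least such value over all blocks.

Window maxs for each of the 12 positions:
15 14 6 24 → max 24
14 6 24 7 → max 24
6 24 7 15 → max 24
24 7 15 23 → max 24
7 15 23 21 → max 23
15 23 21 25 → max 25
23 21 25 3 → max 25
21 25 3 24 → max 25
25 3 24 24 → max 25
3 24 24 15 → max 24
24 24 15 4 → max 24
24 15 4 19 → max 24
Least of these is 23.

23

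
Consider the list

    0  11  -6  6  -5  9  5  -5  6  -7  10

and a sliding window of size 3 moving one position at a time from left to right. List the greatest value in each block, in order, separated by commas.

(0, 11, -6) → max 11
(11, -6, 6) → max 11
(-6, 6, -5) → max 6
(6, -5, 9) → max 9
(-5, 9, 5) → max 9
(9, 5, -5) → max 9
(5, -5, 6) → max 6
(-5, 6, -7) → max 6
(6, -7, 10) → max 10

11, 11, 6, 9, 9, 9, 6, 6, 10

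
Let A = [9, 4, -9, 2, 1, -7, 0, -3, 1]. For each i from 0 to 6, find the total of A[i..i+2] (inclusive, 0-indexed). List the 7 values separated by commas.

4, -3, -6, -4, -6, -10, -2

(9, 4, -9) → sum 4
(4, -9, 2) → sum -3
(-9, 2, 1) → sum -6
(2, 1, -7) → sum -4
(1, -7, 0) → sum -6
(-7, 0, -3) → sum -10
(0, -3, 1) → sum -2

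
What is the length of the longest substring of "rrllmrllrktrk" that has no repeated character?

4

[r] len 1
[r] len 1
[r, l] len 2
[l] len 1
[l, m] len 2
[l, m, r] len 3
[m, r, l] len 3
[l] len 1
[l, r] len 2
[l, r, k] len 3
[l, r, k, t] len 4
[k, t, r] len 3
[t, r, k] len 3
Longest all-distinct length: 4.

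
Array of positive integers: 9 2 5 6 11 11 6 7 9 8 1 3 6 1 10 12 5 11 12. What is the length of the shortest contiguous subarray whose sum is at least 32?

4

add 9: running sum 9 < 32
add 2: running sum 11 < 32
add 5: running sum 16 < 32
add 6: running sum 22 < 32
add 11: shortest ending here [9, 2, 5, 6, 11] sum 33, len 5
add 11: shortest ending here [5, 6, 11, 11] sum 33, len 4
add 6: shortest ending here [6, 11, 11, 6] sum 34, len 4
add 7: shortest ending here [11, 11, 6, 7] sum 35, len 4
add 9: shortest ending here [11, 6, 7, 9] sum 33, len 4
add 8: shortest ending here [11, 6, 7, 9, 8] sum 41, len 5
add 1: shortest ending here [11, 6, 7, 9, 8, 1] sum 42, len 6
add 3: shortest ending here [6, 7, 9, 8, 1, 3] sum 34, len 6
add 6: shortest ending here [7, 9, 8, 1, 3, 6] sum 34, len 6
add 1: shortest ending here [7, 9, 8, 1, 3, 6, 1] sum 35, len 7
add 10: shortest ending here [9, 8, 1, 3, 6, 1, 10] sum 38, len 7
add 12: shortest ending here [3, 6, 1, 10, 12] sum 32, len 5
add 5: shortest ending here [6, 1, 10, 12, 5] sum 34, len 5
add 11: shortest ending here [10, 12, 5, 11] sum 38, len 4
add 12: shortest ending here [12, 5, 11, 12] sum 40, len 4
Shortest qualifying length: 4.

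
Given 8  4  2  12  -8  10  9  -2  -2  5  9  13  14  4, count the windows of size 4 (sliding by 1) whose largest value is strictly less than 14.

9

8 4 2 12 → max 12  < 14 ✓
4 2 12 -8 → max 12  < 14 ✓
2 12 -8 10 → max 12  < 14 ✓
12 -8 10 9 → max 12  < 14 ✓
-8 10 9 -2 → max 10  < 14 ✓
10 9 -2 -2 → max 10  < 14 ✓
9 -2 -2 5 → max 9  < 14 ✓
-2 -2 5 9 → max 9  < 14 ✓
-2 5 9 13 → max 13  < 14 ✓
5 9 13 14 → max 14
9 13 14 4 → max 14
9 windows satisfy the condition.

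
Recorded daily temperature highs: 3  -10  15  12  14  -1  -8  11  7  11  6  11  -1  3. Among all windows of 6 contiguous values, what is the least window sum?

3 -10 15 12 14 -1 → sum 33
-10 15 12 14 -1 -8 → sum 22
15 12 14 -1 -8 11 → sum 43
12 14 -1 -8 11 7 → sum 35
14 -1 -8 11 7 11 → sum 34
-1 -8 11 7 11 6 → sum 26
-8 11 7 11 6 11 → sum 38
11 7 11 6 11 -1 → sum 45
7 11 6 11 -1 3 → sum 37
Least of these is 22.

22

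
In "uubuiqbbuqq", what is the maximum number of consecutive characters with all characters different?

add u: [u] len 1
add u (repeat u, move left end past it): [u] len 1
add b: [u, b] len 2
add u (repeat u, move left end past it): [b, u] len 2
add i: [b, u, i] len 3
add q: [b, u, i, q] len 4
add b (repeat b, move left end past it): [u, i, q, b] len 4
add b (repeat b, move left end past it): [b] len 1
add u: [b, u] len 2
add q: [b, u, q] len 3
add q (repeat q, move left end past it): [q] len 1
Longest all-distinct length: 4.

4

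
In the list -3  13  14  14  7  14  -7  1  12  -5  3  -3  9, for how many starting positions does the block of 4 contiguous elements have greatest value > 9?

9

(-3, 13, 14, 14) → max 14  > 9 ✓
(13, 14, 14, 7) → max 14  > 9 ✓
(14, 14, 7, 14) → max 14  > 9 ✓
(14, 7, 14, -7) → max 14  > 9 ✓
(7, 14, -7, 1) → max 14  > 9 ✓
(14, -7, 1, 12) → max 14  > 9 ✓
(-7, 1, 12, -5) → max 12  > 9 ✓
(1, 12, -5, 3) → max 12  > 9 ✓
(12, -5, 3, -3) → max 12  > 9 ✓
(-5, 3, -3, 9) → max 9
9 windows satisfy the condition.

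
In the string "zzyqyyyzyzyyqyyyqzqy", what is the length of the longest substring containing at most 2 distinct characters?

add z: window [z] (1 distinct), len 1
add z: window [z, z] (1 distinct), len 2
add y: window [z, z, y] (2 distinct), len 3
add q: window [y, q] (2 distinct), len 2
add y: window [y, q, y] (2 distinct), len 3
add y: window [y, q, y, y] (2 distinct), len 4
add y: window [y, q, y, y, y] (2 distinct), len 5
add z: window [y, y, y, z] (2 distinct), len 4
add y: window [y, y, y, z, y] (2 distinct), len 5
add z: window [y, y, y, z, y, z] (2 distinct), len 6
add y: window [y, y, y, z, y, z, y] (2 distinct), len 7
add y: window [y, y, y, z, y, z, y, y] (2 distinct), len 8
add q: window [y, y, q] (2 distinct), len 3
add y: window [y, y, q, y] (2 distinct), len 4
add y: window [y, y, q, y, y] (2 distinct), len 5
add y: window [y, y, q, y, y, y] (2 distinct), len 6
add q: window [y, y, q, y, y, y, q] (2 distinct), len 7
add z: window [q, z] (2 distinct), len 2
add q: window [q, z, q] (2 distinct), len 3
add y: window [q, y] (2 distinct), len 2
Longest length with ≤2 distinct: 8.

8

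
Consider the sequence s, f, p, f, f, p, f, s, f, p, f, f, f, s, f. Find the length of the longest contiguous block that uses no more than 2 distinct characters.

Extend right; when distinct count exceeds 2, shrink from the left:
[s] 1 distinct, len 1
[s, f] 2 distinct, len 2
[f, p] 2 distinct, len 2
[f, p, f] 2 distinct, len 3
[f, p, f, f] 2 distinct, len 4
[f, p, f, f, p] 2 distinct, len 5
[f, p, f, f, p, f] 2 distinct, len 6
[f, s] 2 distinct, len 2
[f, s, f] 2 distinct, len 3
[f, p] 2 distinct, len 2
[f, p, f] 2 distinct, len 3
[f, p, f, f] 2 distinct, len 4
[f, p, f, f, f] 2 distinct, len 5
[f, f, f, s] 2 distinct, len 4
[f, f, f, s, f] 2 distinct, len 5
Longest length with ≤2 distinct: 6.

6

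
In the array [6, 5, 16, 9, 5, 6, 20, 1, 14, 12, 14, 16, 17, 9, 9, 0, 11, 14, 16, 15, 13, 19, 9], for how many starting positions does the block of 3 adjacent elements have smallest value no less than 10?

7

[6, 5, 16] → min 5
[5, 16, 9] → min 5
[16, 9, 5] → min 5
[9, 5, 6] → min 5
[5, 6, 20] → min 5
[6, 20, 1] → min 1
[20, 1, 14] → min 1
[1, 14, 12] → min 1
[14, 12, 14] → min 12  ≥ 10 ✓
[12, 14, 16] → min 12  ≥ 10 ✓
[14, 16, 17] → min 14  ≥ 10 ✓
[16, 17, 9] → min 9
[17, 9, 9] → min 9
[9, 9, 0] → min 0
[9, 0, 11] → min 0
[0, 11, 14] → min 0
[11, 14, 16] → min 11  ≥ 10 ✓
[14, 16, 15] → min 14  ≥ 10 ✓
[16, 15, 13] → min 13  ≥ 10 ✓
[15, 13, 19] → min 13  ≥ 10 ✓
[13, 19, 9] → min 9
7 windows satisfy the condition.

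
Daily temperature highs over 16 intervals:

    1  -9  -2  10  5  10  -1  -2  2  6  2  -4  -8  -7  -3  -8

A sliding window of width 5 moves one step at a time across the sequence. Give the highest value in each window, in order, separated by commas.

10, 10, 10, 10, 10, 10, 6, 6, 6, 6, 2, -3

(1, -9, -2, 10, 5) → max 10
(-9, -2, 10, 5, 10) → max 10
(-2, 10, 5, 10, -1) → max 10
(10, 5, 10, -1, -2) → max 10
(5, 10, -1, -2, 2) → max 10
(10, -1, -2, 2, 6) → max 10
(-1, -2, 2, 6, 2) → max 6
(-2, 2, 6, 2, -4) → max 6
(2, 6, 2, -4, -8) → max 6
(6, 2, -4, -8, -7) → max 6
(2, -4, -8, -7, -3) → max 2
(-4, -8, -7, -3, -8) → max -3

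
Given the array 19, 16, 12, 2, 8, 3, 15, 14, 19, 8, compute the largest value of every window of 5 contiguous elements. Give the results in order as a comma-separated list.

19, 16, 15, 15, 19, 19

19 16 12 2 8 → max 19
16 12 2 8 3 → max 16
12 2 8 3 15 → max 15
2 8 3 15 14 → max 15
8 3 15 14 19 → max 19
3 15 14 19 8 → max 19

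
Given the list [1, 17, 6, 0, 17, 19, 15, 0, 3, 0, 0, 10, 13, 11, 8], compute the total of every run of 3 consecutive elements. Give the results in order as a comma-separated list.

24, 23, 23, 36, 51, 34, 18, 3, 3, 10, 23, 34, 32

Sliding a size-3 window across the 15 values:
1 17 6 → sum 24
17 6 0 → sum 23
6 0 17 → sum 23
0 17 19 → sum 36
17 19 15 → sum 51
19 15 0 → sum 34
15 0 3 → sum 18
0 3 0 → sum 3
3 0 0 → sum 3
0 0 10 → sum 10
0 10 13 → sum 23
10 13 11 → sum 34
13 11 8 → sum 32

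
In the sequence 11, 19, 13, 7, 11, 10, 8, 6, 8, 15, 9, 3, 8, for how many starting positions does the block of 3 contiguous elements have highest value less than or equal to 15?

11 19 13 → max 19
19 13 7 → max 19
13 7 11 → max 13  ≤ 15 ✓
7 11 10 → max 11  ≤ 15 ✓
11 10 8 → max 11  ≤ 15 ✓
10 8 6 → max 10  ≤ 15 ✓
8 6 8 → max 8  ≤ 15 ✓
6 8 15 → max 15  ≤ 15 ✓
8 15 9 → max 15  ≤ 15 ✓
15 9 3 → max 15  ≤ 15 ✓
9 3 8 → max 9  ≤ 15 ✓
9 windows satisfy the condition.

9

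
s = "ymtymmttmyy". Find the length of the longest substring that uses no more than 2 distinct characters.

5

add y: window [y] (1 distinct), len 1
add m: window [y, m] (2 distinct), len 2
add t: window [m, t] (2 distinct), len 2
add y: window [t, y] (2 distinct), len 2
add m: window [y, m] (2 distinct), len 2
add m: window [y, m, m] (2 distinct), len 3
add t: window [m, m, t] (2 distinct), len 3
add t: window [m, m, t, t] (2 distinct), len 4
add m: window [m, m, t, t, m] (2 distinct), len 5
add y: window [m, y] (2 distinct), len 2
add y: window [m, y, y] (2 distinct), len 3
Longest length with ≤2 distinct: 5.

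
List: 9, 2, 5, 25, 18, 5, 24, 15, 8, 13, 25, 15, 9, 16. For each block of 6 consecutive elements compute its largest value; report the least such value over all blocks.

Each size-6 window and its max:
9 2 5 25 18 5 → max 25
2 5 25 18 5 24 → max 25
5 25 18 5 24 15 → max 25
25 18 5 24 15 8 → max 25
18 5 24 15 8 13 → max 24
5 24 15 8 13 25 → max 25
24 15 8 13 25 15 → max 25
15 8 13 25 15 9 → max 25
8 13 25 15 9 16 → max 25
Least of these is 24.

24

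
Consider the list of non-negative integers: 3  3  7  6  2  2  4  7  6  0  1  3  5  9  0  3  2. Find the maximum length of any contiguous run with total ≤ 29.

9

add 3: [3] sum 3, len 1
add 3: [3, 3] sum 6, len 2
add 7: [3, 3, 7] sum 13, len 3
add 6: [3, 3, 7, 6] sum 19, len 4
add 2: [3, 3, 7, 6, 2] sum 21, len 5
add 2: [3, 3, 7, 6, 2, 2] sum 23, len 6
add 4: [3, 3, 7, 6, 2, 2, 4] sum 27, len 7
add 7: [7, 6, 2, 2, 4, 7] sum 28, len 6
add 6: [6, 2, 2, 4, 7, 6] sum 27, len 6
add 0: [6, 2, 2, 4, 7, 6, 0] sum 27, len 7
add 1: [6, 2, 2, 4, 7, 6, 0, 1] sum 28, len 8
add 3: [2, 2, 4, 7, 6, 0, 1, 3] sum 25, len 8
add 5: [2, 4, 7, 6, 0, 1, 3, 5] sum 28, len 8
add 9: [6, 0, 1, 3, 5, 9] sum 24, len 6
add 0: [6, 0, 1, 3, 5, 9, 0] sum 24, len 7
add 3: [6, 0, 1, 3, 5, 9, 0, 3] sum 27, len 8
add 2: [6, 0, 1, 3, 5, 9, 0, 3, 2] sum 29, len 9
Longest length seen: 9.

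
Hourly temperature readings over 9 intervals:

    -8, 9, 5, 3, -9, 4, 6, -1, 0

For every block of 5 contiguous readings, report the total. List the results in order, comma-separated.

0, 12, 9, 3, 0

-8 9 5 3 -9 → sum 0
9 5 3 -9 4 → sum 12
5 3 -9 4 6 → sum 9
3 -9 4 6 -1 → sum 3
-9 4 6 -1 0 → sum 0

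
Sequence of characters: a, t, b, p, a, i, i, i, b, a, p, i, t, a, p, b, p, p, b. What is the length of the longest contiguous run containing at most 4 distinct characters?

add a: window [a] (1 distinct), len 1
add t: window [a, t] (2 distinct), len 2
add b: window [a, t, b] (3 distinct), len 3
add p: window [a, t, b, p] (4 distinct), len 4
add a: window [a, t, b, p, a] (4 distinct), len 5
add i: window [b, p, a, i] (4 distinct), len 4
add i: window [b, p, a, i, i] (4 distinct), len 5
add i: window [b, p, a, i, i, i] (4 distinct), len 6
add b: window [b, p, a, i, i, i, b] (4 distinct), len 7
add a: window [b, p, a, i, i, i, b, a] (4 distinct), len 8
add p: window [b, p, a, i, i, i, b, a, p] (4 distinct), len 9
add i: window [b, p, a, i, i, i, b, a, p, i] (4 distinct), len 10
add t: window [a, p, i, t] (4 distinct), len 4
add a: window [a, p, i, t, a] (4 distinct), len 5
add p: window [a, p, i, t, a, p] (4 distinct), len 6
add b: window [t, a, p, b] (4 distinct), len 4
add p: window [t, a, p, b, p] (4 distinct), len 5
add p: window [t, a, p, b, p, p] (4 distinct), len 6
add b: window [t, a, p, b, p, p, b] (4 distinct), len 7
Longest length with ≤4 distinct: 10.

10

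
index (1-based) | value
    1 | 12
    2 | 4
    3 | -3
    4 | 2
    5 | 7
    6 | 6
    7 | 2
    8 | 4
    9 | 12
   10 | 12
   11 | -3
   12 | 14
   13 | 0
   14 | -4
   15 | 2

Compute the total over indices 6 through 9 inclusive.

Elements at indices 6..9: 6, 2, 4, 12
sum(6, 2, 4, 12) = 24

24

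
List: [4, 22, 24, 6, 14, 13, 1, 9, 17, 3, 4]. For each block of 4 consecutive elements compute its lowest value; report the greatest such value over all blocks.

6

(4, 22, 24, 6) → min 4
(22, 24, 6, 14) → min 6
(24, 6, 14, 13) → min 6
(6, 14, 13, 1) → min 1
(14, 13, 1, 9) → min 1
(13, 1, 9, 17) → min 1
(1, 9, 17, 3) → min 1
(9, 17, 3, 4) → min 3
Greatest of these is 6.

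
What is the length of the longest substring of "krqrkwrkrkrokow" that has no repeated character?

add k: [k] len 1
add r: [k, r] len 2
add q: [k, r, q] len 3
add r (repeat r, move left end past it): [q, r] len 2
add k: [q, r, k] len 3
add w: [q, r, k, w] len 4
add r (repeat r, move left end past it): [k, w, r] len 3
add k (repeat k, move left end past it): [w, r, k] len 3
add r (repeat r, move left end past it): [k, r] len 2
add k (repeat k, move left end past it): [r, k] len 2
add r (repeat r, move left end past it): [k, r] len 2
add o: [k, r, o] len 3
add k (repeat k, move left end past it): [r, o, k] len 3
add o (repeat o, move left end past it): [k, o] len 2
add w: [k, o, w] len 3
Longest all-distinct length: 4.

4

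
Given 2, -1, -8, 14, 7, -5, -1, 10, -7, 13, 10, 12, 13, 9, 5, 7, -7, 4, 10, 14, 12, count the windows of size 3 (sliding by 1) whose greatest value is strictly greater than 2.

18

2 -1 -8 → max 2
-1 -8 14 → max 14  > 2 ✓
-8 14 7 → max 14  > 2 ✓
14 7 -5 → max 14  > 2 ✓
7 -5 -1 → max 7  > 2 ✓
-5 -1 10 → max 10  > 2 ✓
-1 10 -7 → max 10  > 2 ✓
10 -7 13 → max 13  > 2 ✓
-7 13 10 → max 13  > 2 ✓
13 10 12 → max 13  > 2 ✓
10 12 13 → max 13  > 2 ✓
12 13 9 → max 13  > 2 ✓
13 9 5 → max 13  > 2 ✓
9 5 7 → max 9  > 2 ✓
5 7 -7 → max 7  > 2 ✓
7 -7 4 → max 7  > 2 ✓
-7 4 10 → max 10  > 2 ✓
4 10 14 → max 14  > 2 ✓
10 14 12 → max 14  > 2 ✓
18 windows satisfy the condition.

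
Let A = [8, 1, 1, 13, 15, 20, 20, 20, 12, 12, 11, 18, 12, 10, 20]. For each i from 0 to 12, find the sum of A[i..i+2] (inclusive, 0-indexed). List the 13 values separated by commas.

10, 15, 29, 48, 55, 60, 52, 44, 35, 41, 41, 40, 42

[8, 1, 1] → sum 10
[1, 1, 13] → sum 15
[1, 13, 15] → sum 29
[13, 15, 20] → sum 48
[15, 20, 20] → sum 55
[20, 20, 20] → sum 60
[20, 20, 12] → sum 52
[20, 12, 12] → sum 44
[12, 12, 11] → sum 35
[12, 11, 18] → sum 41
[11, 18, 12] → sum 41
[18, 12, 10] → sum 40
[12, 10, 20] → sum 42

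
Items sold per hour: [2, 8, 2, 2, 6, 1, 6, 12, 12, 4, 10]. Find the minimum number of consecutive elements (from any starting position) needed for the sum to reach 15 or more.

2

add 2: running sum 2 < 15
add 8: running sum 10 < 15
add 2: running sum 12 < 15
add 2: running sum 14 < 15
add 6: shortest ending here [8, 2, 2, 6] sum 18, len 4
add 1: shortest ending here [8, 2, 2, 6, 1] sum 19, len 5
add 6: shortest ending here [2, 6, 1, 6] sum 15, len 4
add 12: shortest ending here [6, 12] sum 18, len 2
add 12: shortest ending here [12, 12] sum 24, len 2
add 4: shortest ending here [12, 4] sum 16, len 2
add 10: shortest ending here [12, 4, 10] sum 26, len 3
Shortest qualifying length: 2.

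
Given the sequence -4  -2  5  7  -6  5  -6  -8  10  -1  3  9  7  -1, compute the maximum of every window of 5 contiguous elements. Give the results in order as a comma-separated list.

Sliding a size-5 window across the 14 values:
[-4, -2, 5, 7, -6] → max 7
[-2, 5, 7, -6, 5] → max 7
[5, 7, -6, 5, -6] → max 7
[7, -6, 5, -6, -8] → max 7
[-6, 5, -6, -8, 10] → max 10
[5, -6, -8, 10, -1] → max 10
[-6, -8, 10, -1, 3] → max 10
[-8, 10, -1, 3, 9] → max 10
[10, -1, 3, 9, 7] → max 10
[-1, 3, 9, 7, -1] → max 9

7, 7, 7, 7, 10, 10, 10, 10, 10, 9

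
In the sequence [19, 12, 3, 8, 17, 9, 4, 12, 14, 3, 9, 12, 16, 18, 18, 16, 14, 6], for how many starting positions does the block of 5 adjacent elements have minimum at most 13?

19 12 3 8 17 → min 3  ≤ 13 ✓
12 3 8 17 9 → min 3  ≤ 13 ✓
3 8 17 9 4 → min 3  ≤ 13 ✓
8 17 9 4 12 → min 4  ≤ 13 ✓
17 9 4 12 14 → min 4  ≤ 13 ✓
9 4 12 14 3 → min 3  ≤ 13 ✓
4 12 14 3 9 → min 3  ≤ 13 ✓
12 14 3 9 12 → min 3  ≤ 13 ✓
14 3 9 12 16 → min 3  ≤ 13 ✓
3 9 12 16 18 → min 3  ≤ 13 ✓
9 12 16 18 18 → min 9  ≤ 13 ✓
12 16 18 18 16 → min 12  ≤ 13 ✓
16 18 18 16 14 → min 14
18 18 16 14 6 → min 6  ≤ 13 ✓
13 windows satisfy the condition.

13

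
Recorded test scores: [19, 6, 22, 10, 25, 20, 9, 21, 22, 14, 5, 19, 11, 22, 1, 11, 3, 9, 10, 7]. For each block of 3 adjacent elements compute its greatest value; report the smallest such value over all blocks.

[19, 6, 22] → max 22
[6, 22, 10] → max 22
[22, 10, 25] → max 25
[10, 25, 20] → max 25
[25, 20, 9] → max 25
[20, 9, 21] → max 21
[9, 21, 22] → max 22
[21, 22, 14] → max 22
[22, 14, 5] → max 22
[14, 5, 19] → max 19
[5, 19, 11] → max 19
[19, 11, 22] → max 22
[11, 22, 1] → max 22
[22, 1, 11] → max 22
[1, 11, 3] → max 11
[11, 3, 9] → max 11
[3, 9, 10] → max 10
[9, 10, 7] → max 10
Smallest of these is 10.

10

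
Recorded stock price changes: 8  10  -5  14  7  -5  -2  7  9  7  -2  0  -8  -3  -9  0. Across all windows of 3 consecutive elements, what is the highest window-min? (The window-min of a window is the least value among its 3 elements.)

[8, 10, -5] → min -5
[10, -5, 14] → min -5
[-5, 14, 7] → min -5
[14, 7, -5] → min -5
[7, -5, -2] → min -5
[-5, -2, 7] → min -5
[-2, 7, 9] → min -2
[7, 9, 7] → min 7
[9, 7, -2] → min -2
[7, -2, 0] → min -2
[-2, 0, -8] → min -8
[0, -8, -3] → min -8
[-8, -3, -9] → min -9
[-3, -9, 0] → min -9
Highest of these is 7.

7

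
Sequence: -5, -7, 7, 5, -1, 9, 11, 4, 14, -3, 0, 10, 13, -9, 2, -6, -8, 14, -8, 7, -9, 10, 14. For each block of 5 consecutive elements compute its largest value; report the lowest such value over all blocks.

7

Window maxs for each of the 19 positions:
(-5, -7, 7, 5, -1) → max 7
(-7, 7, 5, -1, 9) → max 9
(7, 5, -1, 9, 11) → max 11
(5, -1, 9, 11, 4) → max 11
(-1, 9, 11, 4, 14) → max 14
(9, 11, 4, 14, -3) → max 14
(11, 4, 14, -3, 0) → max 14
(4, 14, -3, 0, 10) → max 14
(14, -3, 0, 10, 13) → max 14
(-3, 0, 10, 13, -9) → max 13
(0, 10, 13, -9, 2) → max 13
(10, 13, -9, 2, -6) → max 13
(13, -9, 2, -6, -8) → max 13
(-9, 2, -6, -8, 14) → max 14
(2, -6, -8, 14, -8) → max 14
(-6, -8, 14, -8, 7) → max 14
(-8, 14, -8, 7, -9) → max 14
(14, -8, 7, -9, 10) → max 14
(-8, 7, -9, 10, 14) → max 14
Lowest of these is 7.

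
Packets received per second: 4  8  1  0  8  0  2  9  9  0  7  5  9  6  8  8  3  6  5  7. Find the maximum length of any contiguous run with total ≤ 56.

add 4: [4] sum 4, len 1
add 8: [4, 8] sum 12, len 2
add 1: [4, 8, 1] sum 13, len 3
add 0: [4, 8, 1, 0] sum 13, len 4
add 8: [4, 8, 1, 0, 8] sum 21, len 5
add 0: [4, 8, 1, 0, 8, 0] sum 21, len 6
add 2: [4, 8, 1, 0, 8, 0, 2] sum 23, len 7
add 9: [4, 8, 1, 0, 8, 0, 2, 9] sum 32, len 8
add 9: [4, 8, 1, 0, 8, 0, 2, 9, 9] sum 41, len 9
add 0: [4, 8, 1, 0, 8, 0, 2, 9, 9, 0] sum 41, len 10
add 7: [4, 8, 1, 0, 8, 0, 2, 9, 9, 0, 7] sum 48, len 11
add 5: [4, 8, 1, 0, 8, 0, 2, 9, 9, 0, 7, 5] sum 53, len 12
add 9: [1, 0, 8, 0, 2, 9, 9, 0, 7, 5, 9] sum 50, len 11
add 6: [1, 0, 8, 0, 2, 9, 9, 0, 7, 5, 9, 6] sum 56, len 12
add 8: [0, 2, 9, 9, 0, 7, 5, 9, 6, 8] sum 55, len 10
add 8: [9, 0, 7, 5, 9, 6, 8, 8] sum 52, len 8
add 3: [9, 0, 7, 5, 9, 6, 8, 8, 3] sum 55, len 9
add 6: [0, 7, 5, 9, 6, 8, 8, 3, 6] sum 52, len 9
add 5: [5, 9, 6, 8, 8, 3, 6, 5] sum 50, len 8
add 7: [9, 6, 8, 8, 3, 6, 5, 7] sum 52, len 8
Longest length seen: 12.

12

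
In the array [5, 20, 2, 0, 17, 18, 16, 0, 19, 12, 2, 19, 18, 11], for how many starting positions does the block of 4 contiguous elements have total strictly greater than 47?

5 20 2 0 → sum 27
20 2 0 17 → sum 39
2 0 17 18 → sum 37
0 17 18 16 → sum 51  > 47 ✓
17 18 16 0 → sum 51  > 47 ✓
18 16 0 19 → sum 53  > 47 ✓
16 0 19 12 → sum 47
0 19 12 2 → sum 33
19 12 2 19 → sum 52  > 47 ✓
12 2 19 18 → sum 51  > 47 ✓
2 19 18 11 → sum 50  > 47 ✓
6 windows satisfy the condition.

6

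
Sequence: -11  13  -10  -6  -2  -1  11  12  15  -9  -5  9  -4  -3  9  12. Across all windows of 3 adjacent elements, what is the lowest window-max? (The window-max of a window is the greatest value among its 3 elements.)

-2

Window maxs for each of the 14 positions:
(-11, 13, -10) → max 13
(13, -10, -6) → max 13
(-10, -6, -2) → max -2
(-6, -2, -1) → max -1
(-2, -1, 11) → max 11
(-1, 11, 12) → max 12
(11, 12, 15) → max 15
(12, 15, -9) → max 15
(15, -9, -5) → max 15
(-9, -5, 9) → max 9
(-5, 9, -4) → max 9
(9, -4, -3) → max 9
(-4, -3, 9) → max 9
(-3, 9, 12) → max 12
Lowest of these is -2.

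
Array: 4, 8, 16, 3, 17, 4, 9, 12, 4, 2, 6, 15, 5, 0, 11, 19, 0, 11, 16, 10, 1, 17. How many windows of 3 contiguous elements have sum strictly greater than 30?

4 8 16 → sum 28
8 16 3 → sum 27
16 3 17 → sum 36  > 30 ✓
3 17 4 → sum 24
17 4 9 → sum 30
4 9 12 → sum 25
9 12 4 → sum 25
12 4 2 → sum 18
4 2 6 → sum 12
2 6 15 → sum 23
6 15 5 → sum 26
15 5 0 → sum 20
5 0 11 → sum 16
0 11 19 → sum 30
11 19 0 → sum 30
19 0 11 → sum 30
0 11 16 → sum 27
11 16 10 → sum 37  > 30 ✓
16 10 1 → sum 27
10 1 17 → sum 28
2 windows satisfy the condition.

2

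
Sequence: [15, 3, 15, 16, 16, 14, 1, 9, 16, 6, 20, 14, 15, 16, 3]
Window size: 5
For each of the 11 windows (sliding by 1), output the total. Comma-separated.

15 3 15 16 16 → sum 65
3 15 16 16 14 → sum 64
15 16 16 14 1 → sum 62
16 16 14 1 9 → sum 56
16 14 1 9 16 → sum 56
14 1 9 16 6 → sum 46
1 9 16 6 20 → sum 52
9 16 6 20 14 → sum 65
16 6 20 14 15 → sum 71
6 20 14 15 16 → sum 71
20 14 15 16 3 → sum 68

65, 64, 62, 56, 56, 46, 52, 65, 71, 71, 68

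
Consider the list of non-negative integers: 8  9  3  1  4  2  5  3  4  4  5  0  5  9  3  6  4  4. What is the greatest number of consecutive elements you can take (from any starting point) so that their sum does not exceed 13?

4

[8] sum 8 len 1
[9] sum 9 len 1
[9, 3] sum 12 len 2
[9, 3, 1] sum 13 len 3
[3, 1, 4] sum 8 len 3
[3, 1, 4, 2] sum 10 len 4
[1, 4, 2, 5] sum 12 len 4
[2, 5, 3] sum 10 len 3
[5, 3, 4] sum 12 len 3
[3, 4, 4] sum 11 len 3
[4, 4, 5] sum 13 len 3
[4, 4, 5, 0] sum 13 len 4
[5, 0, 5] sum 10 len 3
[9] sum 9 len 1
[9, 3] sum 12 len 2
[3, 6] sum 9 len 2
[3, 6, 4] sum 13 len 3
[4, 4] sum 8 len 2
Longest length seen: 4.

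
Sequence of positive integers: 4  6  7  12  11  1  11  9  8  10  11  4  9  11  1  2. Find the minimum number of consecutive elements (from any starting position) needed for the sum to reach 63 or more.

add 4: running sum 4 < 63
add 6: running sum 10 < 63
add 7: running sum 17 < 63
add 12: running sum 29 < 63
add 11: running sum 40 < 63
add 1: running sum 41 < 63
add 11: running sum 52 < 63
add 9: running sum 61 < 63
end 8: [6, 7, 12, 11, 1, 11, 9, 8] sum 65, len 8
end 9: [7, 12, 11, 1, 11, 9, 8, 10] sum 69, len 8
end 10: [12, 11, 1, 11, 9, 8, 10, 11] sum 73, len 8
end 11: [11, 1, 11, 9, 8, 10, 11, 4] sum 65, len 8
end 12: [1, 11, 9, 8, 10, 11, 4, 9] sum 63, len 8
end 13: [11, 9, 8, 10, 11, 4, 9, 11] sum 73, len 8
end 14: [9, 8, 10, 11, 4, 9, 11, 1] sum 63, len 8
end 15: [9, 8, 10, 11, 4, 9, 11, 1, 2] sum 65, len 9
Shortest qualifying length: 8.

8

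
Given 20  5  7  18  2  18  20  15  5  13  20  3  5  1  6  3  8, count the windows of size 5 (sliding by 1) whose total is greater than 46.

[20, 5, 7, 18, 2] → sum 52  > 46 ✓
[5, 7, 18, 2, 18] → sum 50  > 46 ✓
[7, 18, 2, 18, 20] → sum 65  > 46 ✓
[18, 2, 18, 20, 15] → sum 73  > 46 ✓
[2, 18, 20, 15, 5] → sum 60  > 46 ✓
[18, 20, 15, 5, 13] → sum 71  > 46 ✓
[20, 15, 5, 13, 20] → sum 73  > 46 ✓
[15, 5, 13, 20, 3] → sum 56  > 46 ✓
[5, 13, 20, 3, 5] → sum 46
[13, 20, 3, 5, 1] → sum 42
[20, 3, 5, 1, 6] → sum 35
[3, 5, 1, 6, 3] → sum 18
[5, 1, 6, 3, 8] → sum 23
8 windows satisfy the condition.

8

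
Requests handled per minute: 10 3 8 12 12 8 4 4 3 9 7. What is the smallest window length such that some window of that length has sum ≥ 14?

Extend right; whenever the sum reaches 14, record the length and shrink from the left:
add 10: running sum 10 < 14
add 3: running sum 13 < 14
end 2: [10, 3, 8] sum 21, len 3
end 3: [8, 12] sum 20, len 2
end 4: [12, 12] sum 24, len 2
end 5: [12, 8] sum 20, len 2
end 6: [12, 8, 4] sum 24, len 3
end 7: [8, 4, 4] sum 16, len 3
end 8: [8, 4, 4, 3] sum 19, len 4
end 9: [4, 3, 9] sum 16, len 3
end 10: [9, 7] sum 16, len 2
Shortest qualifying length: 2.

2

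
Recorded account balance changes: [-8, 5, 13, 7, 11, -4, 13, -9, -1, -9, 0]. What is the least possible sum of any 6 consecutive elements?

(-8, 5, 13, 7, 11, -4) → sum 24
(5, 13, 7, 11, -4, 13) → sum 45
(13, 7, 11, -4, 13, -9) → sum 31
(7, 11, -4, 13, -9, -1) → sum 17
(11, -4, 13, -9, -1, -9) → sum 1
(-4, 13, -9, -1, -9, 0) → sum -10
Least of these is -10.

-10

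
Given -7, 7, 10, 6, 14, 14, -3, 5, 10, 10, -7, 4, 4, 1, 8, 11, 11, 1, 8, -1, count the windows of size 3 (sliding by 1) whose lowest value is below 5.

13

(-7, 7, 10) → min -7  < 5 ✓
(7, 10, 6) → min 6
(10, 6, 14) → min 6
(6, 14, 14) → min 6
(14, 14, -3) → min -3  < 5 ✓
(14, -3, 5) → min -3  < 5 ✓
(-3, 5, 10) → min -3  < 5 ✓
(5, 10, 10) → min 5
(10, 10, -7) → min -7  < 5 ✓
(10, -7, 4) → min -7  < 5 ✓
(-7, 4, 4) → min -7  < 5 ✓
(4, 4, 1) → min 1  < 5 ✓
(4, 1, 8) → min 1  < 5 ✓
(1, 8, 11) → min 1  < 5 ✓
(8, 11, 11) → min 8
(11, 11, 1) → min 1  < 5 ✓
(11, 1, 8) → min 1  < 5 ✓
(1, 8, -1) → min -1  < 5 ✓
13 windows satisfy the condition.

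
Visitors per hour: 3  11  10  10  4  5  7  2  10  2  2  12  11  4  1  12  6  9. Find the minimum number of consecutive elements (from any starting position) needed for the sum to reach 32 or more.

add 3: running sum 3 < 32
add 11: running sum 14 < 32
add 10: running sum 24 < 32
end 3: [3, 11, 10, 10] sum 34, len 4
end 4: [11, 10, 10, 4] sum 35, len 4
end 5: [11, 10, 10, 4, 5] sum 40, len 5
end 6: [10, 10, 4, 5, 7] sum 36, len 5
end 7: [10, 10, 4, 5, 7, 2] sum 38, len 6
end 8: [10, 4, 5, 7, 2, 10] sum 38, len 6
end 9: [10, 4, 5, 7, 2, 10, 2] sum 40, len 7
end 10: [4, 5, 7, 2, 10, 2, 2] sum 32, len 7
end 11: [7, 2, 10, 2, 2, 12] sum 35, len 6
end 12: [10, 2, 2, 12, 11] sum 37, len 5
end 13: [10, 2, 2, 12, 11, 4] sum 41, len 6
end 14: [2, 2, 12, 11, 4, 1] sum 32, len 6
end 15: [12, 11, 4, 1, 12] sum 40, len 5
end 16: [11, 4, 1, 12, 6] sum 34, len 5
end 17: [4, 1, 12, 6, 9] sum 32, len 5
Shortest qualifying length: 4.

4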